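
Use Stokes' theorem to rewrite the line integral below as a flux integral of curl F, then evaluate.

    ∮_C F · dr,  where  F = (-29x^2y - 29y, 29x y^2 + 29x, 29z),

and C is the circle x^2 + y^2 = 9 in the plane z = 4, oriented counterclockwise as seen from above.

Let S be the flat disk x^2 + y^2 ≤ 9 in the plane z = 4, with upward unit normal n̂ = ẑ. By Stokes' theorem,

    ∮_C F · dr = ∬_S (∇ × F) · n̂ dS = ∬_D (curl F)_z dA,

where D is the disk x^2 + y^2 ≤ 9.

Compute the curl of F = (-29x^2y - 29y, 29x y^2 + 29x, 29z):
    (∇ × F)_x = ∂F_z/∂y - ∂F_y/∂z = 0,
    (∇ × F)_y = ∂F_x/∂z - ∂F_z/∂x = 0,
    (∇ × F)_z = ∂F_y/∂x - ∂F_x/∂y = 29x^2 + 29y^2 + 58.

On z = 4, (curl F)_z = 29x^2 + 29y^2 + 58.

Convert to polar (x = r cos θ, y = r sin θ, dA = r dr dθ); the integrand becomes 29r^2 + 58, so

    ∬_D (curl F)_z dA = ∫_0^{2π} ∫_0^{3} (29r^2 + 58) · r dr dθ.

Inner (r from 0 to 3): 3393/4.
Outer (θ from 0 to 2π): 3393π/2.

Therefore ∮_C F · dr = 3393π/2.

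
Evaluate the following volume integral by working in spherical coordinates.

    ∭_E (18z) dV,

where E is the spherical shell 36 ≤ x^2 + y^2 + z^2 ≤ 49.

In spherical coordinates, x = ρ sin(φ) cos(θ), y = ρ sin(φ) sin(θ), z = ρ cos(φ), and dV = ρ^2 sin(φ) dρ dφ dθ.

The integrand becomes 18ρ cos(φ), so

    ∭_E (18z) dV = ∫_{0}^{2π} ∫_{0}^{π} ∫_{6}^{7} (18ρ cos(φ)) · ρ^2 sin(φ) dρ dφ dθ.

Inner (ρ): 9945sin(2φ)/4.
Middle (φ): 0.
Outer (θ): 0.

Therefore the triple integral equals 0.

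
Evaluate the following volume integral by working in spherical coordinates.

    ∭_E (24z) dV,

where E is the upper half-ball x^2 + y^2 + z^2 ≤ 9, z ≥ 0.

In spherical coordinates, x = ρ sin(φ) cos(θ), y = ρ sin(φ) sin(θ), z = ρ cos(φ), and dV = ρ^2 sin(φ) dρ dφ dθ.

The integrand becomes 24ρ cos(φ), so

    ∭_E (24z) dV = ∫_{0}^{2π} ∫_{0}^{π/2} ∫_{0}^{3} (24ρ cos(φ)) · ρ^2 sin(φ) dρ dφ dθ.

Inner (ρ): 243sin(2φ).
Middle (φ): 243.
Outer (θ): 486π.

Therefore the triple integral equals 486π.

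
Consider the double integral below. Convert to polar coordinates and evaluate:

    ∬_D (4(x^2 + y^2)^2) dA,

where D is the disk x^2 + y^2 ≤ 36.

The region D is 0 ≤ r ≤ 6, 0 ≤ θ ≤ 2π in polar coordinates, where x = r cos(θ), y = r sin(θ), and dA = r dr dθ.

Under the substitution, the integrand becomes 4r^4, so

    ∬_D (4(x^2 + y^2)^2) dA = ∫_{0}^{2π} ∫_{0}^{6} (4r^4) · r dr dθ.

Inner integral (in r): ∫_{0}^{6} (4r^4) · r dr = 31104.

Outer integral (in θ): ∫_{0}^{2π} (31104) dθ = 62208π.

Therefore ∬_D (4(x^2 + y^2)^2) dA = 62208π.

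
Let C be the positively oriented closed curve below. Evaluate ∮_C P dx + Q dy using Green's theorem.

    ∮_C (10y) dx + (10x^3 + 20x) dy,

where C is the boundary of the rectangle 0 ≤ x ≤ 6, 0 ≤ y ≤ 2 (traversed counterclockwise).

Green's theorem converts the closed line integral into a double integral over the enclosed region D:

    ∮_C P dx + Q dy = ∬_D (∂Q/∂x - ∂P/∂y) dA.

Here P = 10y, Q = 10x^3 + 20x, so

    ∂Q/∂x = 30x^2 + 20,    ∂P/∂y = 10,
    ∂Q/∂x - ∂P/∂y = 30x^2 + 10.

D is the region 0 ≤ x ≤ 6, 0 ≤ y ≤ 2. Evaluating the double integral:

    ∬_D (30x^2 + 10) dA = ∫_0^{6} ∫_0^{2} (30x^2 + 10) dy dx.

Inner (y from 0 to 2): 60x^2 + 20.
Outer (x from 0 to 6): 4440.

Therefore ∮_C P dx + Q dy = 4440.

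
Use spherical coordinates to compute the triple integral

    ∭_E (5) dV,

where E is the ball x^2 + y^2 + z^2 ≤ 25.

In spherical coordinates, x = ρ sin(φ) cos(θ), y = ρ sin(φ) sin(θ), z = ρ cos(φ), and dV = ρ^2 sin(φ) dρ dφ dθ.

The integrand becomes 5, so

    ∭_E (5) dV = ∫_{0}^{2π} ∫_{0}^{π} ∫_{0}^{5} (5) · ρ^2 sin(φ) dρ dφ dθ.

Inner (ρ): 625sin(φ)/3.
Middle (φ): 1250/3.
Outer (θ): 2500π/3.

Therefore the triple integral equals 2500π/3.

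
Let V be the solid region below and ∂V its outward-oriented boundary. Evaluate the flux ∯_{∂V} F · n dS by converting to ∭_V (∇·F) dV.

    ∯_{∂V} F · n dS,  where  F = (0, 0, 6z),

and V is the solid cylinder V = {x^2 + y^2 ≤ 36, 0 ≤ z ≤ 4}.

By the divergence theorem,

    ∯_{∂V} F · n dS = ∭_V (∇ · F) dV.

Compute the divergence:
    ∇ · F = ∂F_x/∂x + ∂F_y/∂y + ∂F_z/∂z = 0 + 0 + 6 = 6.

In cylindrical coordinates, x = r cos(θ), y = r sin(θ), z = z, dV = r dr dθ dz, with 0 ≤ r ≤ 6, 0 ≤ θ ≤ 2π, 0 ≤ z ≤ 4.

The integrand, after substitution and multiplying by the volume element, becomes (6) · r, so

    ∭_V (∇·F) dV = ∫_0^{2π} ∫_0^{6} ∫_0^{4} (6) · r dz dr dθ.

Inner (z from 0 to 4): 24r.
Middle (r from 0 to 6): 432.
Outer (θ from 0 to 2π): 864π.

Therefore ∯_{∂V} F · n dS = 864π.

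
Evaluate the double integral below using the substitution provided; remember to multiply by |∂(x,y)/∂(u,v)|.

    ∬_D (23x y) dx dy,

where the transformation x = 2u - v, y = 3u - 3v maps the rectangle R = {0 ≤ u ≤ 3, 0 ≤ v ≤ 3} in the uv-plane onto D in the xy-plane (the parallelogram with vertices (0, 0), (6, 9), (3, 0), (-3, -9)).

Compute the Jacobian determinant of (x, y) with respect to (u, v):

    ∂(x,y)/∂(u,v) = | 2  -1 | = (2)(-3) - (-1)(3) = -3.
                   | 3  -3 |

Its absolute value is |J| = 3 (the area scaling factor).

Substituting x = 2u - v, y = 3u - 3v into the integrand,

    23x y → 138u^2 - 207u v + 69v^2,

so the integral becomes

    ∬_R (138u^2 - 207u v + 69v^2) · |J| du dv = ∫_0^3 ∫_0^3 (414u^2 - 621u v + 207v^2) dv du.

Inner (v): 1242u^2 - 5589u/2 + 1863.
Outer (u): 16767/4.

Therefore ∬_D (23x y) dx dy = 16767/4.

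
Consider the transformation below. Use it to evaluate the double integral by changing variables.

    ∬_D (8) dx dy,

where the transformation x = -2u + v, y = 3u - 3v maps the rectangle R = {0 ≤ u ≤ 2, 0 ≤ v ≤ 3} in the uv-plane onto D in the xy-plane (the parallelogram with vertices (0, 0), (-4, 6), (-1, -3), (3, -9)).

Compute the Jacobian determinant of (x, y) with respect to (u, v):

    ∂(x,y)/∂(u,v) = | -2  1 | = (-2)(-3) - (1)(3) = 3.
                   | 3  -3 |

Its absolute value is |J| = 3 (the area scaling factor).

Substituting x = -2u + v, y = 3u - 3v into the integrand,

    8 → 8,

so the integral becomes

    ∬_R (8) · |J| du dv = ∫_0^2 ∫_0^3 (24) dv du.

Inner (v): 72.
Outer (u): 144.

Therefore ∬_D (8) dx dy = 144.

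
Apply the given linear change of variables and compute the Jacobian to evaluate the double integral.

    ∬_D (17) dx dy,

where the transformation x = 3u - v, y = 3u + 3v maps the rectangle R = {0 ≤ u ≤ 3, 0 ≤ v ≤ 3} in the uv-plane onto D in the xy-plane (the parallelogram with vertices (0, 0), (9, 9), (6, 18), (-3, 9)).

Compute the Jacobian determinant of (x, y) with respect to (u, v):

    ∂(x,y)/∂(u,v) = | 3  -1 | = (3)(3) - (-1)(3) = 12.
                   | 3  3 |

Its absolute value is |J| = 12 (the area scaling factor).

Substituting x = 3u - v, y = 3u + 3v into the integrand,

    17 → 17,

so the integral becomes

    ∬_R (17) · |J| du dv = ∫_0^3 ∫_0^3 (204) dv du.

Inner (v): 612.
Outer (u): 1836.

Therefore ∬_D (17) dx dy = 1836.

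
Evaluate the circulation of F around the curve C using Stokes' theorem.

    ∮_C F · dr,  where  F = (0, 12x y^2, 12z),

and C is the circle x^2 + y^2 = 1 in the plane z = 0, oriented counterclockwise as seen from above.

Let S be the flat disk x^2 + y^2 ≤ 1 in the plane z = 0, with upward unit normal n̂ = ẑ. By Stokes' theorem,

    ∮_C F · dr = ∬_S (∇ × F) · n̂ dS = ∬_D (curl F)_z dA,

where D is the disk x^2 + y^2 ≤ 1.

Compute the curl of F = (0, 12x y^2, 12z):
    (∇ × F)_x = ∂F_z/∂y - ∂F_y/∂z = 0,
    (∇ × F)_y = ∂F_x/∂z - ∂F_z/∂x = 0,
    (∇ × F)_z = ∂F_y/∂x - ∂F_x/∂y = 12y^2.

On z = 0, (curl F)_z = 12y^2.

Convert to polar (x = r cos θ, y = r sin θ, dA = r dr dθ); the integrand becomes 12r^2sin(θ)^2, so

    ∬_D (curl F)_z dA = ∫_0^{2π} ∫_0^{1} (12r^2sin(θ)^2) · r dr dθ.

Inner (r from 0 to 1): 3sin(θ)^2.
Outer (θ from 0 to 2π): 3π.

Therefore ∮_C F · dr = 3π.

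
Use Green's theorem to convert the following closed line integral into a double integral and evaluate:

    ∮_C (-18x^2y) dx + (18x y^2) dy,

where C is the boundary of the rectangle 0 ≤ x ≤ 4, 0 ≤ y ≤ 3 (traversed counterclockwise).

Green's theorem converts the closed line integral into a double integral over the enclosed region D:

    ∮_C P dx + Q dy = ∬_D (∂Q/∂x - ∂P/∂y) dA.

Here P = -18x^2y, Q = 18x y^2, so

    ∂Q/∂x = 18y^2,    ∂P/∂y = -18x^2,
    ∂Q/∂x - ∂P/∂y = 18x^2 + 18y^2.

D is the region 0 ≤ x ≤ 4, 0 ≤ y ≤ 3. Evaluating the double integral:

    ∬_D (18x^2 + 18y^2) dA = ∫_0^{4} ∫_0^{3} (18x^2 + 18y^2) dy dx.

Inner (y from 0 to 3): 54x^2 + 162.
Outer (x from 0 to 4): 1800.

Therefore ∮_C P dx + Q dy = 1800.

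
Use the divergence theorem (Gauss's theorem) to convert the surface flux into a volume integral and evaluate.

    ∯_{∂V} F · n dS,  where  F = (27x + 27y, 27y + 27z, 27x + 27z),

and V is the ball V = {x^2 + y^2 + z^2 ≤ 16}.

By the divergence theorem,

    ∯_{∂V} F · n dS = ∭_V (∇ · F) dV.

Compute the divergence:
    ∇ · F = ∂F_x/∂x + ∂F_y/∂y + ∂F_z/∂z = 27 + 27 + 27 = 81.

In spherical coordinates, x = ρ sin(φ) cos(θ), y = ρ sin(φ) sin(θ), z = ρ cos(φ), dV = ρ^2 sin(φ) dρ dφ dθ, with 0 ≤ ρ ≤ 4, 0 ≤ φ ≤ π, 0 ≤ θ ≤ 2π.

The integrand, after substitution and multiplying by the volume element, becomes (81) · ρ^2 sin(φ), so

    ∭_V (∇·F) dV = ∫_0^{2π} ∫_0^{π} ∫_0^{4} (81) · ρ^2 sin(φ) dρ dφ dθ.

Inner (ρ from 0 to 4): 1728sin(φ).
Middle (φ from 0 to π): 3456.
Outer (θ from 0 to 2π): 6912π.

Therefore ∯_{∂V} F · n dS = 6912π.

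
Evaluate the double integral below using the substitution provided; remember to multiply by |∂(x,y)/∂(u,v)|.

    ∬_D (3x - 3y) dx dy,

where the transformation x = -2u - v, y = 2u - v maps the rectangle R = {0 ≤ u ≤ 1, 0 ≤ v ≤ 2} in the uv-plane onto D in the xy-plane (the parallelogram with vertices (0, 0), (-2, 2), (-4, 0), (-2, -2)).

Compute the Jacobian determinant of (x, y) with respect to (u, v):

    ∂(x,y)/∂(u,v) = | -2  -1 | = (-2)(-1) - (-1)(2) = 4.
                   | 2  -1 |

Its absolute value is |J| = 4 (the area scaling factor).

Substituting x = -2u - v, y = 2u - v into the integrand,

    3x - 3y → -12u,

so the integral becomes

    ∬_R (-12u) · |J| du dv = ∫_0^1 ∫_0^2 (-48u) dv du.

Inner (v): -96u.
Outer (u): -48.

Therefore ∬_D (3x - 3y) dx dy = -48.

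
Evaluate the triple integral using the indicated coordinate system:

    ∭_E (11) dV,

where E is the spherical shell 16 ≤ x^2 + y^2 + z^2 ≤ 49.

In spherical coordinates, x = ρ sin(φ) cos(θ), y = ρ sin(φ) sin(θ), z = ρ cos(φ), and dV = ρ^2 sin(φ) dρ dφ dθ.

The integrand becomes 11, so

    ∭_E (11) dV = ∫_{0}^{2π} ∫_{0}^{π} ∫_{4}^{7} (11) · ρ^2 sin(φ) dρ dφ dθ.

Inner (ρ): 1023sin(φ).
Middle (φ): 2046.
Outer (θ): 4092π.

Therefore the triple integral equals 4092π.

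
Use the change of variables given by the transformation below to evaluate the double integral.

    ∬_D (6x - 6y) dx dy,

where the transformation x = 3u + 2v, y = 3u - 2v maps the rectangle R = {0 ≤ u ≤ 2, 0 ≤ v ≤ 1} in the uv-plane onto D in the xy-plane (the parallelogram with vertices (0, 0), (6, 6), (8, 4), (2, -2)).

Compute the Jacobian determinant of (x, y) with respect to (u, v):

    ∂(x,y)/∂(u,v) = | 3  2 | = (3)(-2) - (2)(3) = -12.
                   | 3  -2 |

Its absolute value is |J| = 12 (the area scaling factor).

Substituting x = 3u + 2v, y = 3u - 2v into the integrand,

    6x - 6y → 24v,

so the integral becomes

    ∬_R (24v) · |J| du dv = ∫_0^2 ∫_0^1 (288v) dv du.

Inner (v): 144.
Outer (u): 288.

Therefore ∬_D (6x - 6y) dx dy = 288.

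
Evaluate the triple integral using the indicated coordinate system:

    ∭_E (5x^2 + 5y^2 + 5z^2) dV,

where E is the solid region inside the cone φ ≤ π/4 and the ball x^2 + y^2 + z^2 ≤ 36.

In spherical coordinates, x = ρ sin(φ) cos(θ), y = ρ sin(φ) sin(θ), z = ρ cos(φ), and dV = ρ^2 sin(φ) dρ dφ dθ.

The integrand becomes 5ρ^2, so

    ∭_E (5x^2 + 5y^2 + 5z^2) dV = ∫_{0}^{2π} ∫_{0}^{π/4} ∫_{0}^{6} (5ρ^2) · ρ^2 sin(φ) dρ dφ dθ.

Inner (ρ): 7776sin(φ).
Middle (φ): 7776 - 3888sqrt(2).
Outer (θ): 7776π (2 - sqrt(2)).

Therefore the triple integral equals 7776π (2 - sqrt(2)).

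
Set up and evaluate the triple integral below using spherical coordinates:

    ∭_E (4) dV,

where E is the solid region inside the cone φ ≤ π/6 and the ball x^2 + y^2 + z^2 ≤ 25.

In spherical coordinates, x = ρ sin(φ) cos(θ), y = ρ sin(φ) sin(θ), z = ρ cos(φ), and dV = ρ^2 sin(φ) dρ dφ dθ.

The integrand becomes 4, so

    ∭_E (4) dV = ∫_{0}^{2π} ∫_{0}^{π/6} ∫_{0}^{5} (4) · ρ^2 sin(φ) dρ dφ dθ.

Inner (ρ): 500sin(φ)/3.
Middle (φ): 500/3 - 250sqrt(3)/3.
Outer (θ): 500π (2 - sqrt(3))/3.

Therefore the triple integral equals 500π (2 - sqrt(3))/3.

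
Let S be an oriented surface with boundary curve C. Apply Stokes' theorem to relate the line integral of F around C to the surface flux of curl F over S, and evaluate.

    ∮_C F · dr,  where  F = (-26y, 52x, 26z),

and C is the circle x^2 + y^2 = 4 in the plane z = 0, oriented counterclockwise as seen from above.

Let S be the flat disk x^2 + y^2 ≤ 4 in the plane z = 0, with upward unit normal n̂ = ẑ. By Stokes' theorem,

    ∮_C F · dr = ∬_S (∇ × F) · n̂ dS = ∬_D (curl F)_z dA,

where D is the disk x^2 + y^2 ≤ 4.

Compute the curl of F = (-26y, 52x, 26z):
    (∇ × F)_x = ∂F_z/∂y - ∂F_y/∂z = 0,
    (∇ × F)_y = ∂F_x/∂z - ∂F_z/∂x = 0,
    (∇ × F)_z = ∂F_y/∂x - ∂F_x/∂y = 78.

On z = 0, (curl F)_z = 78.

Convert to polar (x = r cos θ, y = r sin θ, dA = r dr dθ); the integrand becomes 78, so

    ∬_D (curl F)_z dA = ∫_0^{2π} ∫_0^{2} (78) · r dr dθ.

Inner (r from 0 to 2): 156.
Outer (θ from 0 to 2π): 312π.

Therefore ∮_C F · dr = 312π.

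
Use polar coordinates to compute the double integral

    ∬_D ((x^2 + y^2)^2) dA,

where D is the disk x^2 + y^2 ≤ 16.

The region D is 0 ≤ r ≤ 4, 0 ≤ θ ≤ 2π in polar coordinates, where x = r cos(θ), y = r sin(θ), and dA = r dr dθ.

Under the substitution, the integrand becomes r^4, so

    ∬_D ((x^2 + y^2)^2) dA = ∫_{0}^{2π} ∫_{0}^{4} (r^4) · r dr dθ.

Inner integral (in r): ∫_{0}^{4} (r^4) · r dr = 2048/3.

Outer integral (in θ): ∫_{0}^{2π} (2048/3) dθ = 4096π/3.

Therefore ∬_D ((x^2 + y^2)^2) dA = 4096π/3.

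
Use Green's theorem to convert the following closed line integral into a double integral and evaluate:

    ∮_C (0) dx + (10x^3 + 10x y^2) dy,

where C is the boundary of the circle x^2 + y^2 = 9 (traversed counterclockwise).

Green's theorem converts the closed line integral into a double integral over the enclosed region D:

    ∮_C P dx + Q dy = ∬_D (∂Q/∂x - ∂P/∂y) dA.

Here P = 0, Q = 10x^3 + 10x y^2, so

    ∂Q/∂x = 30x^2 + 10y^2,    ∂P/∂y = 0,
    ∂Q/∂x - ∂P/∂y = 30x^2 + 10y^2.

D is the region x^2 + y^2 ≤ 9. Evaluating the double integral:

In polar coordinates (x = r cos θ, y = r sin θ, dA = r dr dθ) the integrand becomes 10r^2(cos(2θ) + 2), so

    ∬_D (30x^2 + 10y^2) dA = ∫_0^{2π} ∫_0^{3} (10r^2(cos(2θ) + 2)) · r dr dθ.

Inner (r from 0 to 3): 1215/2 - 405sin(θ)^2.
Outer (θ from 0 to 2π): 810π.

Therefore ∮_C P dx + Q dy = 810π.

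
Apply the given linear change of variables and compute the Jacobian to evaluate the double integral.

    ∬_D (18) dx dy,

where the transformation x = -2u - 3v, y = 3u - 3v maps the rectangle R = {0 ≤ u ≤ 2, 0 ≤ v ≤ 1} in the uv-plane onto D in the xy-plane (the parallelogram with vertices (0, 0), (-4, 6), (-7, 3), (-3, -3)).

Compute the Jacobian determinant of (x, y) with respect to (u, v):

    ∂(x,y)/∂(u,v) = | -2  -3 | = (-2)(-3) - (-3)(3) = 15.
                   | 3  -3 |

Its absolute value is |J| = 15 (the area scaling factor).

Substituting x = -2u - 3v, y = 3u - 3v into the integrand,

    18 → 18,

so the integral becomes

    ∬_R (18) · |J| du dv = ∫_0^2 ∫_0^1 (270) dv du.

Inner (v): 270.
Outer (u): 540.

Therefore ∬_D (18) dx dy = 540.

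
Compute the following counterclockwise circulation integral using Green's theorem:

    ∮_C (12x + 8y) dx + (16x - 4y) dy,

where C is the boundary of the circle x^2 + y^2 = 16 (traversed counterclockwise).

Green's theorem converts the closed line integral into a double integral over the enclosed region D:

    ∮_C P dx + Q dy = ∬_D (∂Q/∂x - ∂P/∂y) dA.

Here P = 12x + 8y, Q = 16x - 4y, so

    ∂Q/∂x = 16,    ∂P/∂y = 8,
    ∂Q/∂x - ∂P/∂y = 8.

D is the region x^2 + y^2 ≤ 16. Evaluating the double integral:

In polar coordinates (x = r cos θ, y = r sin θ, dA = r dr dθ) the integrand becomes 8, so

    ∬_D (8) dA = ∫_0^{2π} ∫_0^{4} (8) · r dr dθ.

Inner (r from 0 to 4): 64.
Outer (θ from 0 to 2π): 128π.

Therefore ∮_C P dx + Q dy = 128π.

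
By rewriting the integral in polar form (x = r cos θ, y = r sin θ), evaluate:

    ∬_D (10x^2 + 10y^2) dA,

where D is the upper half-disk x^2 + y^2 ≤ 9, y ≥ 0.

The region D is 0 ≤ r ≤ 3, 0 ≤ θ ≤ π in polar coordinates, where x = r cos(θ), y = r sin(θ), and dA = r dr dθ.

Under the substitution, the integrand becomes 10r^2, so

    ∬_D (10x^2 + 10y^2) dA = ∫_{0}^{π} ∫_{0}^{3} (10r^2) · r dr dθ.

Inner integral (in r): ∫_{0}^{3} (10r^2) · r dr = 405/2.

Outer integral (in θ): ∫_{0}^{π} (405/2) dθ = 405π/2.

Therefore ∬_D (10x^2 + 10y^2) dA = 405π/2.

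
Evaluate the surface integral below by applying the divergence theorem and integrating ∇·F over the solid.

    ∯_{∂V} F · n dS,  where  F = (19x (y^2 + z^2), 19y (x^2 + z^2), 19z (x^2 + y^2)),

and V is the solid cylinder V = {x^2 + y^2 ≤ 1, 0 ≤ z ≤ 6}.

By the divergence theorem,

    ∯_{∂V} F · n dS = ∭_V (∇ · F) dV.

Compute the divergence:
    ∇ · F = ∂F_x/∂x + ∂F_y/∂y + ∂F_z/∂z = 19y^2 + 19z^2 + 19x^2 + 19z^2 + 19x^2 + 19y^2 = 38x^2 + 38y^2 + 38z^2.

In cylindrical coordinates, x = r cos(θ), y = r sin(θ), z = z, dV = r dr dθ dz, with 0 ≤ r ≤ 1, 0 ≤ θ ≤ 2π, 0 ≤ z ≤ 6.

The integrand, after substitution and multiplying by the volume element, becomes (38r^2 + 38z^2) · r, so

    ∭_V (∇·F) dV = ∫_0^{2π} ∫_0^{1} ∫_0^{6} (38r^2 + 38z^2) · r dz dr dθ.

Inner (z from 0 to 6): 228r (r^2 + 12).
Middle (r from 0 to 1): 1425.
Outer (θ from 0 to 2π): 2850π.

Therefore ∯_{∂V} F · n dS = 2850π.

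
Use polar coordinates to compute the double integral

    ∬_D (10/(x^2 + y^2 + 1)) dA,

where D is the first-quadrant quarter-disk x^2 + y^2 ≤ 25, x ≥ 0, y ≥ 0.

The region D is 0 ≤ r ≤ 5, 0 ≤ θ ≤ π/2 in polar coordinates, where x = r cos(θ), y = r sin(θ), and dA = r dr dθ.

Under the substitution, the integrand becomes 10/(r^2 + 1), so

    ∬_D (10/(x^2 + y^2 + 1)) dA = ∫_{0}^{π/2} ∫_{0}^{5} (10/(r^2 + 1)) · r dr dθ.

Inner integral (in r): ∫_{0}^{5} (10/(r^2 + 1)) · r dr = log(11881376).

Outer integral (in θ): ∫_{0}^{π/2} (log(11881376)) dθ = log(11881376^(π/2)).

Therefore ∬_D (10/(x^2 + y^2 + 1)) dA = log(11881376^(π/2)).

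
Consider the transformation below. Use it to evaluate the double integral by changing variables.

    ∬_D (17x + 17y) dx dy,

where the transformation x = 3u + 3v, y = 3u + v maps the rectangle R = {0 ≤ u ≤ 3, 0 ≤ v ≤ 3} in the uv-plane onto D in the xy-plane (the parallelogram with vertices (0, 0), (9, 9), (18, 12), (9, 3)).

Compute the Jacobian determinant of (x, y) with respect to (u, v):

    ∂(x,y)/∂(u,v) = | 3  3 | = (3)(1) - (3)(3) = -6.
                   | 3  1 |

Its absolute value is |J| = 6 (the area scaling factor).

Substituting x = 3u + 3v, y = 3u + v into the integrand,

    17x + 17y → 102u + 68v,

so the integral becomes

    ∬_R (102u + 68v) · |J| du dv = ∫_0^3 ∫_0^3 (612u + 408v) dv du.

Inner (v): 1836u + 1836.
Outer (u): 13770.

Therefore ∬_D (17x + 17y) dx dy = 13770.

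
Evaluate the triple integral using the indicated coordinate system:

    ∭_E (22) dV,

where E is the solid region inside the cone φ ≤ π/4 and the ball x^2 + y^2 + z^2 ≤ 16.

In spherical coordinates, x = ρ sin(φ) cos(θ), y = ρ sin(φ) sin(θ), z = ρ cos(φ), and dV = ρ^2 sin(φ) dρ dφ dθ.

The integrand becomes 22, so

    ∭_E (22) dV = ∫_{0}^{2π} ∫_{0}^{π/4} ∫_{0}^{4} (22) · ρ^2 sin(φ) dρ dφ dθ.

Inner (ρ): 1408sin(φ)/3.
Middle (φ): 1408/3 - 704sqrt(2)/3.
Outer (θ): 1408π (2 - sqrt(2))/3.

Therefore the triple integral equals 1408π (2 - sqrt(2))/3.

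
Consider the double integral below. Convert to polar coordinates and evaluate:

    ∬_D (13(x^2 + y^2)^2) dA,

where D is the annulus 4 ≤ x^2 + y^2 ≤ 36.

The region D is 2 ≤ r ≤ 6, 0 ≤ θ ≤ 2π in polar coordinates, where x = r cos(θ), y = r sin(θ), and dA = r dr dθ.

Under the substitution, the integrand becomes 13r^4, so

    ∬_D (13(x^2 + y^2)^2) dA = ∫_{0}^{2π} ∫_{2}^{6} (13r^4) · r dr dθ.

Inner integral (in r): ∫_{2}^{6} (13r^4) · r dr = 302848/3.

Outer integral (in θ): ∫_{0}^{2π} (302848/3) dθ = 605696π/3.

Therefore ∬_D (13(x^2 + y^2)^2) dA = 605696π/3.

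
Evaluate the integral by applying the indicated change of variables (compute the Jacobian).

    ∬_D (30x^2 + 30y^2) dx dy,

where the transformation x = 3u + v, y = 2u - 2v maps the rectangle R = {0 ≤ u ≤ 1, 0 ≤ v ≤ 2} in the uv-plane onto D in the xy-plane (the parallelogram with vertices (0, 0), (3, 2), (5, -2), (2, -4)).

Compute the Jacobian determinant of (x, y) with respect to (u, v):

    ∂(x,y)/∂(u,v) = | 3  1 | = (3)(-2) - (1)(2) = -8.
                   | 2  -2 |

Its absolute value is |J| = 8 (the area scaling factor).

Substituting x = 3u + v, y = 2u - 2v into the integrand,

    30x^2 + 30y^2 → 390u^2 - 60u v + 150v^2,

so the integral becomes

    ∬_R (390u^2 - 60u v + 150v^2) · |J| du dv = ∫_0^1 ∫_0^2 (3120u^2 - 480u v + 1200v^2) dv du.

Inner (v): 6240u^2 - 960u + 3200.
Outer (u): 4800.

Therefore ∬_D (30x^2 + 30y^2) dx dy = 4800.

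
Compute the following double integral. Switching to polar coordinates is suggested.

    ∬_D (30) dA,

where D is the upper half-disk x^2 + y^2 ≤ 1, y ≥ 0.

The region D is 0 ≤ r ≤ 1, 0 ≤ θ ≤ π in polar coordinates, where x = r cos(θ), y = r sin(θ), and dA = r dr dθ.

Under the substitution, the integrand becomes 30, so

    ∬_D (30) dA = ∫_{0}^{π} ∫_{0}^{1} (30) · r dr dθ.

Inner integral (in r): ∫_{0}^{1} (30) · r dr = 15.

Outer integral (in θ): ∫_{0}^{π} (15) dθ = 15π.

Therefore ∬_D (30) dA = 15π.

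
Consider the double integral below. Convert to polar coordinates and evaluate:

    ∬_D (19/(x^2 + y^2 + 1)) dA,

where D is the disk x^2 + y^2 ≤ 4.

The region D is 0 ≤ r ≤ 2, 0 ≤ θ ≤ 2π in polar coordinates, where x = r cos(θ), y = r sin(θ), and dA = r dr dθ.

Under the substitution, the integrand becomes 19/(r^2 + 1), so

    ∬_D (19/(x^2 + y^2 + 1)) dA = ∫_{0}^{2π} ∫_{0}^{2} (19/(r^2 + 1)) · r dr dθ.

Inner integral (in r): ∫_{0}^{2} (19/(r^2 + 1)) · r dr = 19log(5)/2.

Outer integral (in θ): ∫_{0}^{2π} (19log(5)/2) dθ = 19π log(5).

Therefore ∬_D (19/(x^2 + y^2 + 1)) dA = 19π log(5).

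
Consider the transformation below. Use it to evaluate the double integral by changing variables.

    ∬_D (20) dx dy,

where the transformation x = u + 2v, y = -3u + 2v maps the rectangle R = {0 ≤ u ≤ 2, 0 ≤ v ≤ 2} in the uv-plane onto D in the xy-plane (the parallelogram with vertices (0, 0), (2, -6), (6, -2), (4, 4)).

Compute the Jacobian determinant of (x, y) with respect to (u, v):

    ∂(x,y)/∂(u,v) = | 1  2 | = (1)(2) - (2)(-3) = 8.
                   | -3  2 |

Its absolute value is |J| = 8 (the area scaling factor).

Substituting x = u + 2v, y = -3u + 2v into the integrand,

    20 → 20,

so the integral becomes

    ∬_R (20) · |J| du dv = ∫_0^2 ∫_0^2 (160) dv du.

Inner (v): 320.
Outer (u): 640.

Therefore ∬_D (20) dx dy = 640.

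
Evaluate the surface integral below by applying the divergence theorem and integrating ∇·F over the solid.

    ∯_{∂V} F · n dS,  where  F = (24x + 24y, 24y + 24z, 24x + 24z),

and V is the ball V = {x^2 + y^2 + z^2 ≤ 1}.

By the divergence theorem,

    ∯_{∂V} F · n dS = ∭_V (∇ · F) dV.

Compute the divergence:
    ∇ · F = ∂F_x/∂x + ∂F_y/∂y + ∂F_z/∂z = 24 + 24 + 24 = 72.

In spherical coordinates, x = ρ sin(φ) cos(θ), y = ρ sin(φ) sin(θ), z = ρ cos(φ), dV = ρ^2 sin(φ) dρ dφ dθ, with 0 ≤ ρ ≤ 1, 0 ≤ φ ≤ π, 0 ≤ θ ≤ 2π.

The integrand, after substitution and multiplying by the volume element, becomes (72) · ρ^2 sin(φ), so

    ∭_V (∇·F) dV = ∫_0^{2π} ∫_0^{π} ∫_0^{1} (72) · ρ^2 sin(φ) dρ dφ dθ.

Inner (ρ from 0 to 1): 24sin(φ).
Middle (φ from 0 to π): 48.
Outer (θ from 0 to 2π): 96π.

Therefore ∯_{∂V} F · n dS = 96π.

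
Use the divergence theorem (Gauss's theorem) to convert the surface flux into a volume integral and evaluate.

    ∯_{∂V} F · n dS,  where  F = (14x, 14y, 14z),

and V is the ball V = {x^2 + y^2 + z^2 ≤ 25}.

By the divergence theorem,

    ∯_{∂V} F · n dS = ∭_V (∇ · F) dV.

Compute the divergence:
    ∇ · F = ∂F_x/∂x + ∂F_y/∂y + ∂F_z/∂z = 14 + 14 + 14 = 42.

In spherical coordinates, x = ρ sin(φ) cos(θ), y = ρ sin(φ) sin(θ), z = ρ cos(φ), dV = ρ^2 sin(φ) dρ dφ dθ, with 0 ≤ ρ ≤ 5, 0 ≤ φ ≤ π, 0 ≤ θ ≤ 2π.

The integrand, after substitution and multiplying by the volume element, becomes (42) · ρ^2 sin(φ), so

    ∭_V (∇·F) dV = ∫_0^{2π} ∫_0^{π} ∫_0^{5} (42) · ρ^2 sin(φ) dρ dφ dθ.

Inner (ρ from 0 to 5): 1750sin(φ).
Middle (φ from 0 to π): 3500.
Outer (θ from 0 to 2π): 7000π.

Therefore ∯_{∂V} F · n dS = 7000π.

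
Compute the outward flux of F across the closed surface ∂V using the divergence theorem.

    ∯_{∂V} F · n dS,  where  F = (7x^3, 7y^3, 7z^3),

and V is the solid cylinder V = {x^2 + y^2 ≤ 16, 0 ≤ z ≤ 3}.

By the divergence theorem,

    ∯_{∂V} F · n dS = ∭_V (∇ · F) dV.

Compute the divergence:
    ∇ · F = ∂F_x/∂x + ∂F_y/∂y + ∂F_z/∂z = 21x^2 + 21y^2 + 21z^2.

In cylindrical coordinates, x = r cos(θ), y = r sin(θ), z = z, dV = r dr dθ dz, with 0 ≤ r ≤ 4, 0 ≤ θ ≤ 2π, 0 ≤ z ≤ 3.

The integrand, after substitution and multiplying by the volume element, becomes (21r^2 + 21z^2) · r, so

    ∭_V (∇·F) dV = ∫_0^{2π} ∫_0^{4} ∫_0^{3} (21r^2 + 21z^2) · r dz dr dθ.

Inner (z from 0 to 3): 63r (r^2 + 3).
Middle (r from 0 to 4): 5544.
Outer (θ from 0 to 2π): 11088π.

Therefore ∯_{∂V} F · n dS = 11088π.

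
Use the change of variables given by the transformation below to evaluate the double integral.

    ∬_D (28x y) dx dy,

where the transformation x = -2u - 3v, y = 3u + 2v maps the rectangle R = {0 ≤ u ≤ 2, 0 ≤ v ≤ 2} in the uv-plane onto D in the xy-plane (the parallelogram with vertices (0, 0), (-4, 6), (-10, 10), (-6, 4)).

Compute the Jacobian determinant of (x, y) with respect to (u, v):

    ∂(x,y)/∂(u,v) = | -2  -3 | = (-2)(2) - (-3)(3) = 5.
                   | 3  2 |

Its absolute value is |J| = 5 (the area scaling factor).

Substituting x = -2u - 3v, y = 3u + 2v into the integrand,

    28x y → -168u^2 - 364u v - 168v^2,

so the integral becomes

    ∬_R (-168u^2 - 364u v - 168v^2) · |J| du dv = ∫_0^2 ∫_0^2 (-840u^2 - 1820u v - 840v^2) dv du.

Inner (v): -1680u^2 - 3640u - 2240.
Outer (u): -16240.

Therefore ∬_D (28x y) dx dy = -16240.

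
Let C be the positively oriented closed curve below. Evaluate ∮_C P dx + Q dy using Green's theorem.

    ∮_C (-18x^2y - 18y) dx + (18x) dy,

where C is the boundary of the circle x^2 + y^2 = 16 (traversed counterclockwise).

Green's theorem converts the closed line integral into a double integral over the enclosed region D:

    ∮_C P dx + Q dy = ∬_D (∂Q/∂x - ∂P/∂y) dA.

Here P = -18x^2y - 18y, Q = 18x, so

    ∂Q/∂x = 18,    ∂P/∂y = -18x^2 - 18,
    ∂Q/∂x - ∂P/∂y = 18x^2 + 36.

D is the region x^2 + y^2 ≤ 16. Evaluating the double integral:

In polar coordinates (x = r cos θ, y = r sin θ, dA = r dr dθ) the integrand becomes 18r^2cos(θ)^2 + 36, so

    ∬_D (18x^2 + 36) dA = ∫_0^{2π} ∫_0^{4} (18r^2cos(θ)^2 + 36) · r dr dθ.

Inner (r from 0 to 4): 1152cos(θ)^2 + 288.
Outer (θ from 0 to 2π): 1728π.

Therefore ∮_C P dx + Q dy = 1728π.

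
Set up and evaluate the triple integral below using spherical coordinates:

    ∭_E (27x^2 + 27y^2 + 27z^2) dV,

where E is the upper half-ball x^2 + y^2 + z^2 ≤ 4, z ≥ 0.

In spherical coordinates, x = ρ sin(φ) cos(θ), y = ρ sin(φ) sin(θ), z = ρ cos(φ), and dV = ρ^2 sin(φ) dρ dφ dθ.

The integrand becomes 27ρ^2, so

    ∭_E (27x^2 + 27y^2 + 27z^2) dV = ∫_{0}^{2π} ∫_{0}^{π/2} ∫_{0}^{2} (27ρ^2) · ρ^2 sin(φ) dρ dφ dθ.

Inner (ρ): 864sin(φ)/5.
Middle (φ): 864/5.
Outer (θ): 1728π/5.

Therefore the triple integral equals 1728π/5.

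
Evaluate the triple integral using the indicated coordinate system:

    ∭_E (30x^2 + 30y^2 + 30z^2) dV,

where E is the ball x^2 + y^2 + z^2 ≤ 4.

In spherical coordinates, x = ρ sin(φ) cos(θ), y = ρ sin(φ) sin(θ), z = ρ cos(φ), and dV = ρ^2 sin(φ) dρ dφ dθ.

The integrand becomes 30ρ^2, so

    ∭_E (30x^2 + 30y^2 + 30z^2) dV = ∫_{0}^{2π} ∫_{0}^{π} ∫_{0}^{2} (30ρ^2) · ρ^2 sin(φ) dρ dφ dθ.

Inner (ρ): 192sin(φ).
Middle (φ): 384.
Outer (θ): 768π.

Therefore the triple integral equals 768π.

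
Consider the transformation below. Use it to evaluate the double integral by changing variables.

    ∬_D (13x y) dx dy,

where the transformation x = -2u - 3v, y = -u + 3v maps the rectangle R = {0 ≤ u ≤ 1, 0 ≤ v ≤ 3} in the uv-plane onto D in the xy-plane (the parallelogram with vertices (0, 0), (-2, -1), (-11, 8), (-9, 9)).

Compute the Jacobian determinant of (x, y) with respect to (u, v):

    ∂(x,y)/∂(u,v) = | -2  -3 | = (-2)(3) - (-3)(-1) = -9.
                   | -1  3 |

Its absolute value is |J| = 9 (the area scaling factor).

Substituting x = -2u - 3v, y = -u + 3v into the integrand,

    13x y → 26u^2 - 39u v - 117v^2,

so the integral becomes

    ∬_R (26u^2 - 39u v - 117v^2) · |J| du dv = ∫_0^1 ∫_0^3 (234u^2 - 351u v - 1053v^2) dv du.

Inner (v): 702u^2 - 3159u/2 - 9477.
Outer (u): -40131/4.

Therefore ∬_D (13x y) dx dy = -40131/4.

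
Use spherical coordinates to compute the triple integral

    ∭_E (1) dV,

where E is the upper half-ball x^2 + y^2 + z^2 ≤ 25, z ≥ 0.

In spherical coordinates, x = ρ sin(φ) cos(θ), y = ρ sin(φ) sin(θ), z = ρ cos(φ), and dV = ρ^2 sin(φ) dρ dφ dθ.

The integrand becomes 1, so

    ∭_E (1) dV = ∫_{0}^{2π} ∫_{0}^{π/2} ∫_{0}^{5} (1) · ρ^2 sin(φ) dρ dφ dθ.

Inner (ρ): 125sin(φ)/3.
Middle (φ): 125/3.
Outer (θ): 250π/3.

Therefore the triple integral equals 250π/3.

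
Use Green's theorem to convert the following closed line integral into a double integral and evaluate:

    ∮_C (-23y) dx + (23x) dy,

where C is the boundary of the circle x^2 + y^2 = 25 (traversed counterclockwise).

Green's theorem converts the closed line integral into a double integral over the enclosed region D:

    ∮_C P dx + Q dy = ∬_D (∂Q/∂x - ∂P/∂y) dA.

Here P = -23y, Q = 23x, so

    ∂Q/∂x = 23,    ∂P/∂y = -23,
    ∂Q/∂x - ∂P/∂y = 46.

D is the region x^2 + y^2 ≤ 25. Evaluating the double integral:

In polar coordinates (x = r cos θ, y = r sin θ, dA = r dr dθ) the integrand becomes 46, so

    ∬_D (46) dA = ∫_0^{2π} ∫_0^{5} (46) · r dr dθ.

Inner (r from 0 to 5): 575.
Outer (θ from 0 to 2π): 1150π.

Therefore ∮_C P dx + Q dy = 1150π.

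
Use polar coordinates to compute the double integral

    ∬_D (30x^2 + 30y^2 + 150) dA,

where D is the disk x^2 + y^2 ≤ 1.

The region D is 0 ≤ r ≤ 1, 0 ≤ θ ≤ 2π in polar coordinates, where x = r cos(θ), y = r sin(θ), and dA = r dr dθ.

Under the substitution, the integrand becomes 30r^2 + 150, so

    ∬_D (30x^2 + 30y^2 + 150) dA = ∫_{0}^{2π} ∫_{0}^{1} (30r^2 + 150) · r dr dθ.

Inner integral (in r): ∫_{0}^{1} (30r^2 + 150) · r dr = 165/2.

Outer integral (in θ): ∫_{0}^{2π} (165/2) dθ = 165π.

Therefore ∬_D (30x^2 + 30y^2 + 150) dA = 165π.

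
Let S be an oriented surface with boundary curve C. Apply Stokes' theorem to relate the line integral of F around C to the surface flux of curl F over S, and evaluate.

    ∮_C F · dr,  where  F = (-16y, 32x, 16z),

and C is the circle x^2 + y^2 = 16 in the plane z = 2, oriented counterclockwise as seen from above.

Let S be the flat disk x^2 + y^2 ≤ 16 in the plane z = 2, with upward unit normal n̂ = ẑ. By Stokes' theorem,

    ∮_C F · dr = ∬_S (∇ × F) · n̂ dS = ∬_D (curl F)_z dA,

where D is the disk x^2 + y^2 ≤ 16.

Compute the curl of F = (-16y, 32x, 16z):
    (∇ × F)_x = ∂F_z/∂y - ∂F_y/∂z = 0,
    (∇ × F)_y = ∂F_x/∂z - ∂F_z/∂x = 0,
    (∇ × F)_z = ∂F_y/∂x - ∂F_x/∂y = 48.

On z = 2, (curl F)_z = 48.

Convert to polar (x = r cos θ, y = r sin θ, dA = r dr dθ); the integrand becomes 48, so

    ∬_D (curl F)_z dA = ∫_0^{2π} ∫_0^{4} (48) · r dr dθ.

Inner (r from 0 to 4): 384.
Outer (θ from 0 to 2π): 768π.

Therefore ∮_C F · dr = 768π.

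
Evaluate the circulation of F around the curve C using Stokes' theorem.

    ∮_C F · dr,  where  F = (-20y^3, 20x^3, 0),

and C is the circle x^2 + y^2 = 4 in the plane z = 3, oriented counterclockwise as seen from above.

Let S be the flat disk x^2 + y^2 ≤ 4 in the plane z = 3, with upward unit normal n̂ = ẑ. By Stokes' theorem,

    ∮_C F · dr = ∬_S (∇ × F) · n̂ dS = ∬_D (curl F)_z dA,

where D is the disk x^2 + y^2 ≤ 4.

Compute the curl of F = (-20y^3, 20x^3, 0):
    (∇ × F)_x = ∂F_z/∂y - ∂F_y/∂z = 0,
    (∇ × F)_y = ∂F_x/∂z - ∂F_z/∂x = 0,
    (∇ × F)_z = ∂F_y/∂x - ∂F_x/∂y = 60x^2 + 60y^2.

On z = 3, (curl F)_z = 60x^2 + 60y^2.

Convert to polar (x = r cos θ, y = r sin θ, dA = r dr dθ); the integrand becomes 60r^2, so

    ∬_D (curl F)_z dA = ∫_0^{2π} ∫_0^{2} (60r^2) · r dr dθ.

Inner (r from 0 to 2): 240.
Outer (θ from 0 to 2π): 480π.

Therefore ∮_C F · dr = 480π.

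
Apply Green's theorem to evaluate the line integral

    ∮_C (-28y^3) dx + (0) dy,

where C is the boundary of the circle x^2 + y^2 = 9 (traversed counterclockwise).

Green's theorem converts the closed line integral into a double integral over the enclosed region D:

    ∮_C P dx + Q dy = ∬_D (∂Q/∂x - ∂P/∂y) dA.

Here P = -28y^3, Q = 0, so

    ∂Q/∂x = 0,    ∂P/∂y = -84y^2,
    ∂Q/∂x - ∂P/∂y = 84y^2.

D is the region x^2 + y^2 ≤ 9. Evaluating the double integral:

In polar coordinates (x = r cos θ, y = r sin θ, dA = r dr dθ) the integrand becomes 84r^2sin(θ)^2, so

    ∬_D (84y^2) dA = ∫_0^{2π} ∫_0^{3} (84r^2sin(θ)^2) · r dr dθ.

Inner (r from 0 to 3): 1701sin(θ)^2.
Outer (θ from 0 to 2π): 1701π.

Therefore ∮_C P dx + Q dy = 1701π.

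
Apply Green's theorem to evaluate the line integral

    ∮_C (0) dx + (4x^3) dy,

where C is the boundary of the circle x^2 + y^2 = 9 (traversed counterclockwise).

Green's theorem converts the closed line integral into a double integral over the enclosed region D:

    ∮_C P dx + Q dy = ∬_D (∂Q/∂x - ∂P/∂y) dA.

Here P = 0, Q = 4x^3, so

    ∂Q/∂x = 12x^2,    ∂P/∂y = 0,
    ∂Q/∂x - ∂P/∂y = 12x^2.

D is the region x^2 + y^2 ≤ 9. Evaluating the double integral:

In polar coordinates (x = r cos θ, y = r sin θ, dA = r dr dθ) the integrand becomes 12r^2cos(θ)^2, so

    ∬_D (12x^2) dA = ∫_0^{2π} ∫_0^{3} (12r^2cos(θ)^2) · r dr dθ.

Inner (r from 0 to 3): 243cos(θ)^2.
Outer (θ from 0 to 2π): 243π.

Therefore ∮_C P dx + Q dy = 243π.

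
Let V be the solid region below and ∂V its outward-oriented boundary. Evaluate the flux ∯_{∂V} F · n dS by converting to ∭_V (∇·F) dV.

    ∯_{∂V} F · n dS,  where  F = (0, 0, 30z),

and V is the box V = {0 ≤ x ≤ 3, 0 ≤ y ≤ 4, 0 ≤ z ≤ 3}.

By the divergence theorem,

    ∯_{∂V} F · n dS = ∭_V (∇ · F) dV.

Compute the divergence:
    ∇ · F = ∂F_x/∂x + ∂F_y/∂y + ∂F_z/∂z = 0 + 0 + 30 = 30.

V is a rectangular box, so dV = dx dy dz with 0 ≤ x ≤ 3, 0 ≤ y ≤ 4, 0 ≤ z ≤ 3.

Integrate (30) over V as an iterated integral:

    ∭_V (∇·F) dV = ∫_0^{3} ∫_0^{4} ∫_0^{3} (30) dz dy dx.

Inner (z from 0 to 3): 90.
Middle (y from 0 to 4): 360.
Outer (x from 0 to 3): 1080.

Therefore ∯_{∂V} F · n dS = 1080.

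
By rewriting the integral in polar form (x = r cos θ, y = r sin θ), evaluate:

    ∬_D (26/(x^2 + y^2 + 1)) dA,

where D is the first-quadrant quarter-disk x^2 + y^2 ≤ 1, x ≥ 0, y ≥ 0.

The region D is 0 ≤ r ≤ 1, 0 ≤ θ ≤ π/2 in polar coordinates, where x = r cos(θ), y = r sin(θ), and dA = r dr dθ.

Under the substitution, the integrand becomes 26/(r^2 + 1), so

    ∬_D (26/(x^2 + y^2 + 1)) dA = ∫_{0}^{π/2} ∫_{0}^{1} (26/(r^2 + 1)) · r dr dθ.

Inner integral (in r): ∫_{0}^{1} (26/(r^2 + 1)) · r dr = log(8192).

Outer integral (in θ): ∫_{0}^{π/2} (log(8192)) dθ = log(8192^(π/2)).

Therefore ∬_D (26/(x^2 + y^2 + 1)) dA = log(8192^(π/2)).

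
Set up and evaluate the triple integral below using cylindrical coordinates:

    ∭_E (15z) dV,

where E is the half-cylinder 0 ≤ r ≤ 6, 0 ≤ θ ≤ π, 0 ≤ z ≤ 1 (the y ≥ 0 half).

In cylindrical coordinates, x = r cos(θ), y = r sin(θ), z = z, and dV = r dr dθ dz.

The integrand becomes 15z, so

    ∭_E (15z) dV = ∫_{0}^{π} ∫_{0}^{6} ∫_{0}^{1} (15z) · r dz dr dθ.

Inner (z): 15r/2.
Middle (r from 0 to 6): 135.
Outer (θ): 135π.

Therefore the triple integral equals 135π.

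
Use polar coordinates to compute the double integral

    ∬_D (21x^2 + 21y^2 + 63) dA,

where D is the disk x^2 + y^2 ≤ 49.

The region D is 0 ≤ r ≤ 7, 0 ≤ θ ≤ 2π in polar coordinates, where x = r cos(θ), y = r sin(θ), and dA = r dr dθ.

Under the substitution, the integrand becomes 21r^2 + 63, so

    ∬_D (21x^2 + 21y^2 + 63) dA = ∫_{0}^{2π} ∫_{0}^{7} (21r^2 + 63) · r dr dθ.

Inner integral (in r): ∫_{0}^{7} (21r^2 + 63) · r dr = 56595/4.

Outer integral (in θ): ∫_{0}^{2π} (56595/4) dθ = 56595π/2.

Therefore ∬_D (21x^2 + 21y^2 + 63) dA = 56595π/2.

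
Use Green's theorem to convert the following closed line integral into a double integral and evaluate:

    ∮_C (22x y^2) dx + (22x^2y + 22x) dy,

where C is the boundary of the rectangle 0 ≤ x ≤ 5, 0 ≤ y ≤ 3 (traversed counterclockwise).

Green's theorem converts the closed line integral into a double integral over the enclosed region D:

    ∮_C P dx + Q dy = ∬_D (∂Q/∂x - ∂P/∂y) dA.

Here P = 22x y^2, Q = 22x^2y + 22x, so

    ∂Q/∂x = 44x y + 22,    ∂P/∂y = 44x y,
    ∂Q/∂x - ∂P/∂y = 22.

D is the region 0 ≤ x ≤ 5, 0 ≤ y ≤ 3. Evaluating the double integral:

    ∬_D (22) dA = ∫_0^{5} ∫_0^{3} (22) dy dx.

Inner (y from 0 to 3): 66.
Outer (x from 0 to 5): 330.

Therefore ∮_C P dx + Q dy = 330.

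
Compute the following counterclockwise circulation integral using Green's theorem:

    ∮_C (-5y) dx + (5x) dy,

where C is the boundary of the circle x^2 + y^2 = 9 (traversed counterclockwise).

Green's theorem converts the closed line integral into a double integral over the enclosed region D:

    ∮_C P dx + Q dy = ∬_D (∂Q/∂x - ∂P/∂y) dA.

Here P = -5y, Q = 5x, so

    ∂Q/∂x = 5,    ∂P/∂y = -5,
    ∂Q/∂x - ∂P/∂y = 10.

D is the region x^2 + y^2 ≤ 9. Evaluating the double integral:

In polar coordinates (x = r cos θ, y = r sin θ, dA = r dr dθ) the integrand becomes 10, so

    ∬_D (10) dA = ∫_0^{2π} ∫_0^{3} (10) · r dr dθ.

Inner (r from 0 to 3): 45.
Outer (θ from 0 to 2π): 90π.

Therefore ∮_C P dx + Q dy = 90π.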